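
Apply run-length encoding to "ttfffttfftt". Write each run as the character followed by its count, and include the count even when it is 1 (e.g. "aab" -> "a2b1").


String: "ttfffttfftt"
Scanning for consecutive runs:
  't' x 2
  'f' x 3
  't' x 2
  'f' x 2
  't' x 2
RLE = "t2f3t2f2t2"


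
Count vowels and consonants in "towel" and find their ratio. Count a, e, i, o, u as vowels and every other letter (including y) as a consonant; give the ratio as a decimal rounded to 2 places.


Word: "towel"
Vowels (a,e,i,o,u): 2
Consonants: 3
Ratio = 2/3
= 0.67


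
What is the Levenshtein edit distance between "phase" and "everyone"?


Word 1: "phase" (length 5)
Word 2: "everyone" (length 8)
One optimal edit sequence (insert/delete/substitute each cost 1):
  1. insert 'e'  (+1)
  2. insert 'v'  (+1)
  3. insert 'e'  (+1)
  4. substitute 'p' -> 'r'  (+1)
  5. substitute 'h' -> 'y'  (+1)
  6. substitute 'a' -> 'o'  (+1)
  7. substitute 's' -> 'n'  (+1)
  8. keep 'e'
Total edit operations: 7
Edit distance = 7


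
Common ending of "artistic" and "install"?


Word 1: "artistic"
Word 2: "install"
Comparing from end:
  Pos -1: 'c' != 'l' (stop)
LCS = "" (length 0)


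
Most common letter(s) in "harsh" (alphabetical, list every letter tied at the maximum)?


Word: "harsh"
Letter counts:
  'a': 1
  'h': 2
  'r': 1
  's': 1
Maximum count = 2
Most frequent = 'h' (2 times each)


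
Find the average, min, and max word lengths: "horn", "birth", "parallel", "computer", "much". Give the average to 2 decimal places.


Lengths: "horn"=4, "birth"=5, "parallel"=8, "computer"=8, "much"=4
Sum = 29, Count = 5
Average = 29/5 = 5.80
= avg=5.80, min=4, max=8


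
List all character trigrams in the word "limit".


Word: "limit" (length 5)
Number of trigrams = 5 - 3 + 1 = 3
  Position 0: "lim"
  Position 1: "imi"
  Position 2: "mit"
Trigrams = "lim", "imi", "mit"


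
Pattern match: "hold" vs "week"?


Pattern of "hold": [0, 1, 2, 3]
Pattern of "week": [0, 1, 1, 2]
Patterns do not match
Same pattern = No


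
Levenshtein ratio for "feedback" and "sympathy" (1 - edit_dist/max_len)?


Word 1: "feedback" (length 8)
Word 2: "sympathy" (length 8)
One optimal edit sequence:
  1. substitute 'f' -> 's'  (+1)
  2. substitute 'e' -> 'y'  (+1)
  3. substitute 'e' -> 'm'  (+1)
  4. substitute 'd' -> 'p'  (+1)
  5. substitute 'b' -> 'a'  (+1)
  6. substitute 'a' -> 't'  (+1)
  7. substitute 'c' -> 'h'  (+1)
  8. substitute 'k' -> 'y'  (+1)
Edit distance = 8
Max length = max(8, 8) = 8
Similarity = 1 - 8/8
= 0.0000


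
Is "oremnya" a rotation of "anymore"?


Word: "anymore", Candidate: "oremnya"
Method: check if candidate is substring of word+word
"anymoreanymore" contains "oremnya"? No
Is rotation = No


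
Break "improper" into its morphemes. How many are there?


Word: "improper"
Morphemes: im- | proper
Each morpheme carries meaning
= 2 morphemes


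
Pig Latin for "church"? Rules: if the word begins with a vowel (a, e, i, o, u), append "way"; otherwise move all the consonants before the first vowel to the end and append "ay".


Word: "church"
Starts with consonant(s) → move to end, add 'ay'
Consonant cluster: "ch"
Pig Latin = "urchchay"


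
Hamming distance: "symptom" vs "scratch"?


Comparing character by character (same length = 7):
  Pos 0: 's' vs 's' =
  Pos 1: 'y' vs 'c' !=
  Pos 2: 'm' vs 'r' !=
  Pos 3: 'p' vs 'a' !=
  Pos 4: 't' vs 't' =
  Pos 5: 'o' vs 'c' !=
  Pos 6: 'm' vs 'h' !=
Hamming distance = 5


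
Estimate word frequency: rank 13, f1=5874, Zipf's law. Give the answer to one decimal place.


Zipf's law: f(r) = f(1) / r
f(1) = 5874
f(13) = 5874 / 13
= 451.8 occurrences


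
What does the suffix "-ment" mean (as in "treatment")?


Suffix: -ment
As in: treatment -> treat + -ment
Meaning = result of action


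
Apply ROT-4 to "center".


Word: "center"
Shift: 4
Each letter → (letter + shift) mod 26:
  'c' (2) + 4 = 6 → 'g'
  'e' (4) + 4 = 8 → 'i'
  'n' (13) + 4 = 17 → 'r'
  't' (19) + 4 = 23 → 'x'
  'e' (4) + 4 = 8 → 'i'
  'r' (17) + 4 = 21 → 'v'
Result = "girxiv"


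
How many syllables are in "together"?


Word: "together"
Syllable breakdown: to | geth | er
Counting: 3 parts
= 3 syllables


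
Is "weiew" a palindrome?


Word: "weiew"
Reversed: "weiew"
Forward == Backward? weiew == weiew
Palindrome = Yes


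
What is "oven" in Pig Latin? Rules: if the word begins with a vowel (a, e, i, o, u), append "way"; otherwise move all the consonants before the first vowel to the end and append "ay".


Word: "oven"
Starts with vowel → add 'way'
Pig Latin = "ovenway"


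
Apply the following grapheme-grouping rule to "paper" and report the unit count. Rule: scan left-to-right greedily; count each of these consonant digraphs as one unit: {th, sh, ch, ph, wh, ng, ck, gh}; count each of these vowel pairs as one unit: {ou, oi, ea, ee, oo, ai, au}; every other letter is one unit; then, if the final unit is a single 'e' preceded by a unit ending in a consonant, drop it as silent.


Word: "paper" (5 letters)
Left-to-right scan:
  (1) 'p' (letter)
  (2) 'a' (letter)
  (3) 'p' (letter)
  (4) 'e' (letter)
  (5) 'r' (letter)
Units from scan: 5
Sound units = 5 units


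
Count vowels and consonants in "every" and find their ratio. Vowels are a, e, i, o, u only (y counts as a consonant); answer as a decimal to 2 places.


Word: "every"
Vowels (a,e,i,o,u): 2
Consonants: 3
Ratio = 2/3
= 0.67


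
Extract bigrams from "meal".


Word: "meal" (length 4)
Number of bigrams = 4 - 2 + 1 = 3
  Position 0: "me"
  Position 1: "ea"
  Position 2: "al"
Bigrams = "me", "ea", "al"


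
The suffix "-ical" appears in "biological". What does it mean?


Suffix: -ical
Example: biological = biology + -ical, with a spelling change
Meaning = relating to


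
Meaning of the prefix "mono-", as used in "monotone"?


Prefix: mono-
Example: monotone = mono- + tone
Meaning = one


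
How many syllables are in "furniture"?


Word: "furniture"
Syllable breakdown: fur-ni-ture
Counting: 3 parts
= 3 syllables


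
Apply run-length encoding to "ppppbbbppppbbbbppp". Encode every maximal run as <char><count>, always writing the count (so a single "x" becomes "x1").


String: "ppppbbbppppbbbbppp"
Scanning for consecutive runs:
  'p' x 4
  'b' x 3
  'p' x 4
  'b' x 4
  'p' x 3
RLE = "p4b3p4b4p3"


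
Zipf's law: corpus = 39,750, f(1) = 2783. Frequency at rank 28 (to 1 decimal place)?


Zipf's law: f(r) = f(1) / r
f(1) = 2783
f(28) = 2783 / 28
= 99.4 occurrences


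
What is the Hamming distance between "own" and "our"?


Comparing character by character (same length = 3):
  Pos 0: 'o' vs 'o' =
  Pos 1: 'w' vs 'u' !=
  Pos 2: 'n' vs 'r' !=
Hamming distance = 2


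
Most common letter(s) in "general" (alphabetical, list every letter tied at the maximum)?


Word: "general"
Letter counts:
  'a': 1
  'e': 2
  'g': 1
  'l': 1
  'n': 1
  'r': 1
Maximum count = 2
Most frequent = 'e' (2 times each)


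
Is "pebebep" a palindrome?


Word: "pebebep"
Reversed: "pebebep"
Forward == Backward? pebebep == pebebep
Palindrome = Yes


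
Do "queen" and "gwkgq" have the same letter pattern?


Pattern of "queen": [0, 1, 2, 2, 3]
Pattern of "gwkgq": [0, 1, 2, 0, 3]
Patterns do not match
Same pattern = No


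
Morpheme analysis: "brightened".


Word: "brightened"
Morphemes: bright / -en / -ed
Each morpheme carries meaning
= 3 morphemes


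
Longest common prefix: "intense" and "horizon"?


Word 1: "intense"
Word 2: "horizon"
Comparing from start:
  Pos 0: 'i' != 'h' (stop)
LCP = "" (length 0)


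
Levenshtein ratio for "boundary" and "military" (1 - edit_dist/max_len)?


Word 1: "boundary" (length 8)
Word 2: "military" (length 8)
One optimal edit sequence:
  1. substitute 'b' -> 'm'  (+1)
  2. substitute 'o' -> 'i'  (+1)
  3. substitute 'u' -> 'l'  (+1)
  4. substitute 'n' -> 'i'  (+1)
  5. substitute 'd' -> 't'  (+1)
  6. keep 'a'
  7. keep 'r'
  8. keep 'y'
Edit distance = 5
Max length = max(8, 8) = 8
Similarity = 1 - 5/8
= 0.3750


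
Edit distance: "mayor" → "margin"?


Word 1: "mayor" (length 5)
Word 2: "margin" (length 6)
One optimal edit sequence (insert/delete/substitute each cost 1):
  1. keep 'm'
  2. keep 'a'
  3. insert 'r'  (+1)
  4. substitute 'y' -> 'g'  (+1)
  5. substitute 'o' -> 'i'  (+1)
  6. substitute 'r' -> 'n'  (+1)
Total edit operations: 4
Edit distance = 4


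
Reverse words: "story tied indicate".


Original: "story tied indicate"
Words (1..n): story | tied | indicate
Reversed (n..1): indicate | tied | story
Result = "indicate tied story"


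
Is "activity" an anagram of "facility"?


Word 1: "facility" → sorted: acfiilty
Word 2: "activity" → sorted: aciittvy
Same letters? acfiilty != aciittvy
Anagram = No


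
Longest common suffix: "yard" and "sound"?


Word 1: "yard"
Word 2: "sound"
Comparing from end:
  Pos -1: 'd' == 'd'
  Pos -2: 'r' != 'n' (stop)
LCS = "d" (length 1)


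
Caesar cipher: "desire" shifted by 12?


Word: "desire"
Shift: 12
Each letter → (letter + shift) mod 26:
  'd' (3) + 12 = 15 → 'p'
  'e' (4) + 12 = 16 → 'q'
  's' (18) + 12 = 4 → 'e'
  'i' (8) + 12 = 20 → 'u'
  'r' (17) + 12 = 3 → 'd'
  'e' (4) + 12 = 16 → 'q'
Result = "pqeudq"


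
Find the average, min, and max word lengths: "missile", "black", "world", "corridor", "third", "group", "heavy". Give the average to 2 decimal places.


Lengths: "missile"=7, "black"=5, "world"=5, "corridor"=8, "third"=5, "group"=5, "heavy"=5
Sum = 40, Count = 7
Average = 40/7 = 5.71
= avg=5.71, min=5, max=8


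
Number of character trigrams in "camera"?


Word: "camera" (length 6)
Number of 3-grams = length - 3 + 1 = 6 - 3 + 1
= 4


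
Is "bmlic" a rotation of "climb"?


Word: "climb", Candidate: "bmlic"
Method: check if candidate is substring of word+word
"climbclimb" contains "bmlic"? No
Is rotation = No


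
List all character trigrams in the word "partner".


Word: "partner" (length 7)
Number of trigrams = 7 - 3 + 1 = 5
  Position 0: "par"
  Position 1: "art"
  Position 2: "rtn"
  Position 3: "tne"
  Position 4: "ner"
Trigrams = "par", "art", "rtn", "tne", "ner"


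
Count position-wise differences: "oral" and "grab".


Comparing character by character (same length = 4):
  Pos 0: 'o' vs 'g' !=
  Pos 1: 'r' vs 'r' =
  Pos 2: 'a' vs 'a' =
  Pos 3: 'l' vs 'b' !=
Hamming distance = 2


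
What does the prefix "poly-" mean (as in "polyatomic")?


Prefix: poly-
Example: polyatomic = poly- + atomic
Meaning = many


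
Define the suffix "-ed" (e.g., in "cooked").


Suffix: -ed
Example: cooked = cook + -ed
Meaning = past tense


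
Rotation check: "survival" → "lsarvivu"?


Word: "survival", Candidate: "lsarvivu"
Method: check if candidate is substring of word+word
"survivalsurvival" contains "lsarvivu"? No
Is rotation = No


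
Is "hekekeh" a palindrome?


Word: "hekekeh"
Reversed: "hekekeh"
Forward == Backward? hekekeh == hekekeh
Palindrome = Yes


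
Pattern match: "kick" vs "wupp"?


Pattern of "kick": [0, 1, 2, 0]
Pattern of "wupp": [0, 1, 2, 2]
Patterns do not match
Same pattern = No


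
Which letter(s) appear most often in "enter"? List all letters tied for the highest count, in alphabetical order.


Word: "enter"
Letter counts:
  'e': 2
  'n': 1
  'r': 1
  't': 1
Maximum count = 2
Most frequent = 'e' (2 times each)


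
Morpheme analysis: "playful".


Word: "playful"
Morphemes: play | -ful
Each morpheme carries meaning
= 2 morphemes


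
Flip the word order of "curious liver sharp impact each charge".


Original: "curious liver sharp impact each charge"
Words (1..n): curious | liver | sharp | impact | each | charge
Reversed (n..1): charge | each | impact | sharp | liver | curious
Result = "charge each impact sharp liver curious"


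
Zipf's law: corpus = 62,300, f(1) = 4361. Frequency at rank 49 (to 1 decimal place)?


Zipf's law: f(r) = f(1) / r
f(1) = 4361
f(49) = 4361 / 49
= 89.0 occurrences


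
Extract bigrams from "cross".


Word: "cross" (length 5)
Number of bigrams = 5 - 2 + 1 = 4
  Position 0: "cr"
  Position 1: "ro"
  Position 2: "os"
  Position 3: "ss"
Bigrams = "cr", "ro", "os", "ss"


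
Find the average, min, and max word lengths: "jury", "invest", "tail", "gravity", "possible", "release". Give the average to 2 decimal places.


Lengths: "jury"=4, "invest"=6, "tail"=4, "gravity"=7, "possible"=8, "release"=7
Sum = 36, Count = 6
Average = 36/6 = 6.00
= avg=6.00, min=4, max=8


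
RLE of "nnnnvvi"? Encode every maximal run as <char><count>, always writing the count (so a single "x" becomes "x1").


String: "nnnnvvi"
Scanning for consecutive runs:
  'n' x 4
  'v' x 2
  'i' x 1
RLE = "n4v2i1"


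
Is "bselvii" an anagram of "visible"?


Word 1: "visible" → sorted: beiilsv
Word 2: "bselvii" → sorted: beiilsv
Same letters? beiilsv == beiilsv
Anagram = Yes


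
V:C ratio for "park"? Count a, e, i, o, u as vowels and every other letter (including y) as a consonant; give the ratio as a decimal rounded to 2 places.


Word: "park"
Vowels (a,e,i,o,u): 1
Consonants: 3
Ratio = 1/3
= 0.33


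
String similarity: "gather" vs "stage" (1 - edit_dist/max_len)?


Word 1: "gather" (length 6)
Word 2: "stage" (length 5)
One optimal edit sequence:
  1. delete 'g'  (+1)
  2. substitute 'a' -> 's'  (+1)
  3. keep 't'
  4. substitute 'h' -> 'a'  (+1)
  5. substitute 'e' -> 'g'  (+1)
  6. substitute 'r' -> 'e'  (+1)
Edit distance = 5
Max length = max(6, 5) = 6
Similarity = 1 - 5/6
= 0.1667


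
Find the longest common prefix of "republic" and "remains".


Word 1: "republic"
Word 2: "remains"
Comparing from start:
  Pos 0: 'r' == 'r'
  Pos 1: 'e' == 'e'
  Pos 2: 'p' != 'm' (stop)
LCP = "re" (length 2)


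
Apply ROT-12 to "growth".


Word: "growth"
Shift: 12
Each letter → (letter + shift) mod 26:
  'g' (6) + 12 = 18 → 's'
  'r' (17) + 12 = 3 → 'd'
  'o' (14) + 12 = 0 → 'a'
  'w' (22) + 12 = 8 → 'i'
  't' (19) + 12 = 5 → 'f'
  'h' (7) + 12 = 19 → 't'
Result = "sdaift"


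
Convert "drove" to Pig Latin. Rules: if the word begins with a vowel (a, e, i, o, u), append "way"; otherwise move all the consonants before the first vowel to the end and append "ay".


Word: "drove"
Starts with consonant(s) → move to end, add 'ay'
Consonant cluster: "dr"
Pig Latin = "ovedray"


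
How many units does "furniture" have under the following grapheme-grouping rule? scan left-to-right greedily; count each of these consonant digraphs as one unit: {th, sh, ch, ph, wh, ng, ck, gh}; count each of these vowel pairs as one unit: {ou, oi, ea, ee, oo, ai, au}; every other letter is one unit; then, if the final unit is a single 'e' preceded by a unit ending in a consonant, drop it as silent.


Word: "furniture" (9 letters)
Left-to-right scan:
  [1] 'f' (letter)
  [2] 'u' (letter)
  [3] 'r' (letter)
  [4] 'n' (letter)
  [5] 'i' (letter)
  [6] 't' (letter)
  [7] 'u' (letter)
  [8] 'r' (letter)
  [9] 'e' (letter)
Units from scan: 9
Final unit is 'e' after a consonant -> drop as silent (-1)
Sound units = 8 units


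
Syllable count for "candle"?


Word: "candle"
Syllable breakdown: can · dle
Counting: 2 parts
= 2 syllables


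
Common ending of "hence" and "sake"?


Word 1: "hence"
Word 2: "sake"
Comparing from end:
  Pos -1: 'e' == 'e'
  Pos -2: 'c' != 'k' (stop)
LCS = "e" (length 1)


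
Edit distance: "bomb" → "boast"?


Word 1: "bomb" (length 4)
Word 2: "boast" (length 5)
One optimal edit sequence (insert/delete/substitute each cost 1):
  1. keep 'b'
  2. keep 'o'
  3. insert 'a'  (+1)
  4. substitute 'm' -> 's'  (+1)
  5. substitute 'b' -> 't'  (+1)
Total edit operations: 3
Edit distance = 3


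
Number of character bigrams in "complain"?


Word: "complain" (length 8)
Number of 2-grams = length - 2 + 1 = 8 - 2 + 1
= 7


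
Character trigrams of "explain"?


Word: "explain" (length 7)
Number of trigrams = 7 - 3 + 1 = 5
  Position 0: "exp"
  Position 1: "xpl"
  Position 2: "pla"
  Position 3: "lai"
  Position 4: "ain"
Trigrams = "exp", "xpl", "pla", "lai", "ain"


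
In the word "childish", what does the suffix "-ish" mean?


Suffix: -ish
Example: childish (child + -ish)
Meaning = somewhat / having the qualities of


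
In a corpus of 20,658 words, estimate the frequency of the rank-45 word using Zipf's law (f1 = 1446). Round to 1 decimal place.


Zipf's law: f(r) = f(1) / r
f(1) = 1446
f(45) = 1446 / 45
= 32.1 occurrences


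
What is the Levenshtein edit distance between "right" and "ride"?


Word 1: "right" (length 5)
Word 2: "ride" (length 4)
One optimal edit sequence (insert/delete/substitute each cost 1):
  1. keep 'r'
  2. keep 'i'
  3. delete 'g'  (+1)
  4. substitute 'h' -> 'd'  (+1)
  5. substitute 't' -> 'e'  (+1)
Total edit operations: 3
Edit distance = 3


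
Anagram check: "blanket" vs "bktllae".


Word 1: "blanket" → sorted: abeklnt
Word 2: "bktllae" → sorted: abekllt
Same letters? abeklnt != abekllt
Anagram = No


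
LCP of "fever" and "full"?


Word 1: "fever"
Word 2: "full"
Comparing from start:
  Pos 0: 'f' == 'f'
  Pos 1: 'e' != 'u' (stop)
LCP = "f" (length 1)


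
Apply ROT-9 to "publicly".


Word: "publicly"
Shift: 9
Each letter → (letter + shift) mod 26:
  'p' (15) + 9 = 24 → 'y'
  'u' (20) + 9 = 3 → 'd'
  'b' (1) + 9 = 10 → 'k'
  'l' (11) + 9 = 20 → 'u'
  'i' (8) + 9 = 17 → 'r'
  'c' (2) + 9 = 11 → 'l'
  'l' (11) + 9 = 20 → 'u'
  'y' (24) + 9 = 7 → 'h'
Result = "ydkurluh"


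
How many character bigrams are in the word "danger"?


Word: "danger" (length 6)
Number of 2-grams = length - 2 + 1 = 6 - 2 + 1
= 5


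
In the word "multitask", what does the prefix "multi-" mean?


Prefix: multi-
Example: multitask (multi- + task)
Meaning = many


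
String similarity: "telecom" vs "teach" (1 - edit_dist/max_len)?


Word 1: "telecom" (length 7)
Word 2: "teach" (length 5)
One optimal edit sequence:
  1. keep 't'
  2. keep 'e'
  3. delete 'l'  (+1)
  4. substitute 'e' -> 'a'  (+1)
  5. keep 'c'
  6. delete 'o'  (+1)
  7. substitute 'm' -> 'h'  (+1)
Edit distance = 4
Max length = max(7, 5) = 7
Similarity = 1 - 4/7
= 0.4286


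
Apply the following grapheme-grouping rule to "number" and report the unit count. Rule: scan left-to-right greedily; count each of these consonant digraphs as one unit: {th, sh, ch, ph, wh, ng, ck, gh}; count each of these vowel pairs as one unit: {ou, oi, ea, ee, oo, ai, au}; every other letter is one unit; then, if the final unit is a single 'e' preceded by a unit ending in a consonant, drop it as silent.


Word: "number" (6 letters)
Left-to-right scan:
  1. 'n' (letter)
  2. 'u' (letter)
  3. 'm' (letter)
  4. 'b' (letter)
  5. 'e' (letter)
  6. 'r' (letter)
Units from scan: 6
Sound units = 6 units


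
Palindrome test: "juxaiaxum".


Word: "juxaiaxum"
Reversed: "muxaiaxuj"
Forward == Backward? juxaiaxum != muxaiaxuj
Palindrome = No


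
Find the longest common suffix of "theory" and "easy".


Word 1: "theory"
Word 2: "easy"
Comparing from end:
  Pos -1: 'y' == 'y'
  Pos -2: 'r' != 's' (stop)
LCS = "y" (length 1)


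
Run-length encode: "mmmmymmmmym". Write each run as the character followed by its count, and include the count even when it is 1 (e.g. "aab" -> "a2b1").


String: "mmmmymmmmym"
Scanning for consecutive runs:
  'm' x 4
  'y' x 1
  'm' x 4
  'y' x 1
  'm' x 1
RLE = "m4y1m4y1m1"


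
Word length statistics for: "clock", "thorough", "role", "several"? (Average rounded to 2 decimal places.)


Lengths: "clock"=5, "thorough"=8, "role"=4, "several"=7
Sum = 24, Count = 4
Average = 24/4 = 6.00
= avg=6.00, min=4, max=8


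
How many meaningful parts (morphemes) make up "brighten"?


Word: "brighten"
Morphemes: bright / -en
Each morpheme carries meaning
= 2 morphemes


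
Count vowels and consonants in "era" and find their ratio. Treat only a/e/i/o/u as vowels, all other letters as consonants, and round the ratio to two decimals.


Word: "era"
Vowels (a,e,i,o,u): 2
Consonants: 1
Ratio = 2/1
= 2.00


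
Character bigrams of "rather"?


Word: "rather" (length 6)
Number of bigrams = 6 - 2 + 1 = 5
  Position 0: "ra"
  Position 1: "at"
  Position 2: "th"
  Position 3: "he"
  Position 4: "er"
Bigrams = "ra", "at", "th", "he", "er"


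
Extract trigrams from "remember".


Word: "remember" (length 8)
Number of trigrams = 8 - 3 + 1 = 6
  Position 0: "rem"
  Position 1: "eme"
  Position 2: "mem"
  Position 3: "emb"
  Position 4: "mbe"
  Position 5: "ber"
Trigrams = "rem", "eme", "mem", "emb", "mbe", "ber"


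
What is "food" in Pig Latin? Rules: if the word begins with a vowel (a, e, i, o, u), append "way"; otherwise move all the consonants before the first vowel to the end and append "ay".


Word: "food"
Starts with consonant(s) → move to end, add 'ay'
Consonant cluster: "f"
Pig Latin = "oodfay"


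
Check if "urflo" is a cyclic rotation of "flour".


Word: "flour", Candidate: "urflo"
Method: check if candidate is substring of word+word
"flourflour" contains "urflo"? Yes
Is rotation = Yes


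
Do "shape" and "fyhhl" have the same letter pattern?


Pattern of "shape": [0, 1, 2, 3, 4]
Pattern of "fyhhl": [0, 1, 2, 2, 3]
Patterns do not match
Same pattern = No


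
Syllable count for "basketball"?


Word: "basketball"
Syllable breakdown: bas · ket · ball
Counting: 3 parts
= 3 syllables


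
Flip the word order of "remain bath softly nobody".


Original: "remain bath softly nobody"
Words (1..n): remain | bath | softly | nobody
Reversed (n..1): nobody | softly | bath | remain
Result = "nobody softly bath remain"


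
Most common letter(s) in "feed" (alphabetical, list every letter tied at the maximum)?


Word: "feed"
Letter counts:
  'd': 1
  'e': 2
  'f': 1
Maximum count = 2
Most frequent = 'e' (2 times each)


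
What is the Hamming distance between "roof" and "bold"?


Comparing character by character (same length = 4):
  Pos 0: 'r' vs 'b' !=
  Pos 1: 'o' vs 'o' =
  Pos 2: 'o' vs 'l' !=
  Pos 3: 'f' vs 'd' !=
Hamming distance = 3


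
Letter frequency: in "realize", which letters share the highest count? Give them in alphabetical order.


Word: "realize"
Letter counts:
  'a': 1
  'e': 2
  'i': 1
  'l': 1
  'r': 1
  'z': 1
Maximum count = 2
Most frequent = 'e' (2 times each)


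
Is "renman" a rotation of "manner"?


Word: "manner", Candidate: "renman"
Method: check if candidate is substring of word+word
"mannermanner" contains "renman"? No
Is rotation = No


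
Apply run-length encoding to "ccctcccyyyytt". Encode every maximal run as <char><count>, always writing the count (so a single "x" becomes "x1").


String: "ccctcccyyyytt"
Scanning for consecutive runs:
  'c' x 3
  't' x 1
  'c' x 3
  'y' x 4
  't' x 2
RLE = "c3t1c3y4t2"


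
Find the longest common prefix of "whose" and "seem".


Word 1: "whose"
Word 2: "seem"
Comparing from start:
  Pos 0: 'w' != 's' (stop)
LCP = "" (length 0)


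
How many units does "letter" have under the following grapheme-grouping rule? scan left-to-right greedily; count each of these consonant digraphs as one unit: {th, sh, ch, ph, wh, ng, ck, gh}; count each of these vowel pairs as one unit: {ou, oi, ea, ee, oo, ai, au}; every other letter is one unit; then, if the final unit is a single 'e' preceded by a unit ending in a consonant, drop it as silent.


Word: "letter" (6 letters)
Left-to-right scan:
  1. 'l' (letter)
  2. 'e' (letter)
  3. 't' (letter)
  4. 't' (letter)
  5. 'e' (letter)
  6. 'r' (letter)
Units from scan: 6
Sound units = 6 units


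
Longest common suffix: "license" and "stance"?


Word 1: "license"
Word 2: "stance"
Comparing from end:
  Pos -1: 'e' == 'e'
  Pos -2: 's' != 'c' (stop)
LCS = "e" (length 1)


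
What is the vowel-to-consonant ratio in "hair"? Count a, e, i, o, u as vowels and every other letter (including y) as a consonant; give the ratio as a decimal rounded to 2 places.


Word: "hair"
Vowels (a,e,i,o,u): 2
Consonants: 2
Ratio = 2/2
= 1.00


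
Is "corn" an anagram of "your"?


Word 1: "your" → sorted: oruy
Word 2: "corn" → sorted: cnor
Same letters? oruy != cnor
Anagram = No


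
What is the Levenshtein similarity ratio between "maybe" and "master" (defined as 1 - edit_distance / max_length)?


Word 1: "maybe" (length 5)
Word 2: "master" (length 6)
One optimal edit sequence:
  1. keep 'm'
  2. keep 'a'
  3. substitute 'y' -> 's'  (+1)
  4. substitute 'b' -> 't'  (+1)
  5. keep 'e'
  6. insert 'r'  (+1)
Edit distance = 3
Max length = max(5, 6) = 6
Similarity = 1 - 3/6
= 0.5000


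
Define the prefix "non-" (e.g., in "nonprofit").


Prefix: non-
Example: nonprofit (non- + profit)
Meaning = not


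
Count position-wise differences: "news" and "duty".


Comparing character by character (same length = 4):
  Pos 0: 'n' vs 'd' !=
  Pos 1: 'e' vs 'u' !=
  Pos 2: 'w' vs 't' !=
  Pos 3: 's' vs 'y' !=
Hamming distance = 4


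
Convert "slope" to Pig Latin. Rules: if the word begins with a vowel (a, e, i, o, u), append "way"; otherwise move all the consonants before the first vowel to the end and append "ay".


Word: "slope"
Starts with consonant(s) → move to end, add 'ay'
Consonant cluster: "sl"
Pig Latin = "opeslay"


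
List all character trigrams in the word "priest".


Word: "priest" (length 6)
Number of trigrams = 6 - 3 + 1 = 4
  Position 0: "pri"
  Position 1: "rie"
  Position 2: "ies"
  Position 3: "est"
Trigrams = "pri", "rie", "ies", "est"


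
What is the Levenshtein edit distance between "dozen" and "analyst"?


Word 1: "dozen" (length 5)
Word 2: "analyst" (length 7)
One optimal edit sequence (insert/delete/substitute each cost 1):
  1. insert 'a'  (+1)
  2. insert 'n'  (+1)
  3. substitute 'd' -> 'a'  (+1)
  4. substitute 'o' -> 'l'  (+1)
  5. substitute 'z' -> 'y'  (+1)
  6. substitute 'e' -> 's'  (+1)
  7. substitute 'n' -> 't'  (+1)
Total edit operations: 7
Edit distance = 7


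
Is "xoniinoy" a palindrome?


Word: "xoniinoy"
Reversed: "yoniinox"
Forward == Backward? xoniinoy != yoniinox
Palindrome = No


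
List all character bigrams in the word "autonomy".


Word: "autonomy" (length 8)
Number of bigrams = 8 - 2 + 1 = 7
  Position 0: "au"
  Position 1: "ut"
  Position 2: "to"
  Position 3: "on"
  Position 4: "no"
  Position 5: "om"
  Position 6: "my"
Bigrams = "au", "ut", "to", "on", "no", "om", "my"


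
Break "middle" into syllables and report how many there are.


Word: "middle"
Syllable breakdown: mid / dle
Counting: 2 parts
= 2 syllables


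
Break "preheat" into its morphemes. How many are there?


Word: "preheat"
Morphemes: pre- / heat
Each morpheme carries meaning
= 2 morphemes


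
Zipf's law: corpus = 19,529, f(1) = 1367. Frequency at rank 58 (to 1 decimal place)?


Zipf's law: f(r) = f(1) / r
f(1) = 1367
f(58) = 1367 / 58
= 23.6 occurrences


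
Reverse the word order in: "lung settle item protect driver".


Original: "lung settle item protect driver"
Words (1..n): lung | settle | item | protect | driver
Reversed (n..1): driver | protect | item | settle | lung
Result = "driver protect item settle lung"


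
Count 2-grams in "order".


Word: "order" (length 5)
Number of 2-grams = length - 2 + 1 = 5 - 2 + 1
= 4


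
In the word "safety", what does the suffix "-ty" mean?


Suffix: -ty
As in: safety -> safe + -ty
Meaning = quality of


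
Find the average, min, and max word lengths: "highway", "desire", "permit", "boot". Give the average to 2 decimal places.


Lengths: "highway"=7, "desire"=6, "permit"=6, "boot"=4
Sum = 23, Count = 4
Average = 23/4 = 5.75
= avg=5.75, min=4, max=7


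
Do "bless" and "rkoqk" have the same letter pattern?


Pattern of "bless": [0, 1, 2, 3, 3]
Pattern of "rkoqk": [0, 1, 2, 3, 1]
Patterns do not match
Same pattern = No


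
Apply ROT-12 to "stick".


Word: "stick"
Shift: 12
Each letter → (letter + shift) mod 26:
  's' (18) + 12 = 4 → 'e'
  't' (19) + 12 = 5 → 'f'
  'i' (8) + 12 = 20 → 'u'
  'c' (2) + 12 = 14 → 'o'
  'k' (10) + 12 = 22 → 'w'
Result = "efuow"


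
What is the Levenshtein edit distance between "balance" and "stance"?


Word 1: "balance" (length 7)
Word 2: "stance" (length 6)
One optimal edit sequence (insert/delete/substitute each cost 1):
  1. delete 'b'  (+1)
  2. substitute 'a' -> 's'  (+1)
  3. substitute 'l' -> 't'  (+1)
  4. keep 'a'
  5. keep 'n'
  6. keep 'c'
  7. keep 'e'
Total edit operations: 3
Edit distance = 3


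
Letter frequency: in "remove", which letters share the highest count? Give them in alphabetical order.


Word: "remove"
Letter counts:
  'e': 2
  'm': 1
  'o': 1
  'r': 1
  'v': 1
Maximum count = 2
Most frequent = 'e' (2 times each)


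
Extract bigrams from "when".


Word: "when" (length 4)
Number of bigrams = 4 - 2 + 1 = 3
  Position 0: "wh"
  Position 1: "he"
  Position 2: "en"
Bigrams = "wh", "he", "en"


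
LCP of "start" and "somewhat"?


Word 1: "start"
Word 2: "somewhat"
Comparing from start:
  Pos 0: 's' == 's'
  Pos 1: 't' != 'o' (stop)
LCP = "s" (length 1)


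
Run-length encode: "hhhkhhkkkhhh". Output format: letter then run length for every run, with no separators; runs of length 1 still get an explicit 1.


String: "hhhkhhkkkhhh"
Scanning for consecutive runs:
  'h' x 3
  'k' x 1
  'h' x 2
  'k' x 3
  'h' x 3
RLE = "h3k1h2k3h3"


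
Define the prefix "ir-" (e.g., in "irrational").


Prefix: ir-
Example: irrational (ir- + rational)
Meaning = not


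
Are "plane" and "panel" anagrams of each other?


Word 1: "plane" → sorted: aelnp
Word 2: "panel" → sorted: aelnp
Same letters? aelnp == aelnp
Anagram = Yes


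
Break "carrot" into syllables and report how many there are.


Word: "carrot"
Syllable breakdown: car · rot
Counting: 2 parts
= 2 syllables


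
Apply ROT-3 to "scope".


Word: "scope"
Shift: 3
Each letter → (letter + shift) mod 26:
  's' (18) + 3 = 21 → 'v'
  'c' (2) + 3 = 5 → 'f'
  'o' (14) + 3 = 17 → 'r'
  'p' (15) + 3 = 18 → 's'
  'e' (4) + 3 = 7 → 'h'
Result = "vfrsh"


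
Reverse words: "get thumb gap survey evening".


Original: "get thumb gap survey evening"
Words (1..n): get | thumb | gap | survey | evening
Reversed (n..1): evening | survey | gap | thumb | get
Result = "evening survey gap thumb get"


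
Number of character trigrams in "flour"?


Word: "flour" (length 5)
Number of 3-grams = length - 3 + 1 = 5 - 3 + 1
= 3


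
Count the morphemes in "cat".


Word: "cat"
Morphemes: cat
Each morpheme carries meaning
= 1 morpheme


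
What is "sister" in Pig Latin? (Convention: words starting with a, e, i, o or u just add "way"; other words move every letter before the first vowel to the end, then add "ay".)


Word: "sister"
Starts with consonant(s) → move to end, add 'ay'
Consonant cluster: "s"
Pig Latin = "istersay"


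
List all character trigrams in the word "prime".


Word: "prime" (length 5)
Number of trigrams = 5 - 3 + 1 = 3
  Position 0: "pri"
  Position 1: "rim"
  Position 2: "ime"
Trigrams = "pri", "rim", "ime"


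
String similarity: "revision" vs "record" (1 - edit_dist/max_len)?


Word 1: "revision" (length 8)
Word 2: "record" (length 6)
One optimal edit sequence:
  1. keep 'r'
  2. keep 'e'
  3. delete 'v'  (+1)
  4. delete 'i'  (+1)
  5. substitute 's' -> 'c'  (+1)
  6. substitute 'i' -> 'o'  (+1)
  7. substitute 'o' -> 'r'  (+1)
  8. substitute 'n' -> 'd'  (+1)
Edit distance = 6
Max length = max(8, 6) = 8
Similarity = 1 - 6/8
= 0.2500


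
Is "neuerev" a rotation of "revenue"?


Word: "revenue", Candidate: "neuerev"
Method: check if candidate is substring of word+word
"revenuerevenue" contains "neuerev"? No
Is rotation = No


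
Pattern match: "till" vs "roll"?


Pattern of "till": [0, 1, 2, 2]
Pattern of "roll": [0, 1, 2, 2]
Patterns match
Same pattern = Yes


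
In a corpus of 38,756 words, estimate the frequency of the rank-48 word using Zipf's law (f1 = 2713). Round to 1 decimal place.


Zipf's law: f(r) = f(1) / r
f(1) = 2713
f(48) = 2713 / 48
= 56.5 occurrences


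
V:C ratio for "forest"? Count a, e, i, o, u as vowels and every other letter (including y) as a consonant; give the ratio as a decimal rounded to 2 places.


Word: "forest"
Vowels (a,e,i,o,u): 2
Consonants: 4
Ratio = 2/4
= 0.50


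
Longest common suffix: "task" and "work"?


Word 1: "task"
Word 2: "work"
Comparing from end:
  Pos -1: 'k' == 'k'
  Pos -2: 's' != 'r' (stop)
LCS = "k" (length 1)


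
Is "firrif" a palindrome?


Word: "firrif"
Reversed: "firrif"
Forward == Backward? firrif == firrif
Palindrome = Yes


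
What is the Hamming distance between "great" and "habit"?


Comparing character by character (same length = 5):
  Pos 0: 'g' vs 'h' !=
  Pos 1: 'r' vs 'a' !=
  Pos 2: 'e' vs 'b' !=
  Pos 3: 'a' vs 'i' !=
  Pos 4: 't' vs 't' =
Hamming distance = 4


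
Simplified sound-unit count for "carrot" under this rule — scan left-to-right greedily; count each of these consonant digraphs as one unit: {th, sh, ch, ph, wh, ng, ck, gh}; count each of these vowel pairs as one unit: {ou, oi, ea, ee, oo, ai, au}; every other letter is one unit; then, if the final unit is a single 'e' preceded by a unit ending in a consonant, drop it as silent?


Word: "carrot" (6 letters)
Left-to-right scan:
  [1] 'c' (letter)
  [2] 'a' (letter)
  [3] 'r' (letter)
  [4] 'r' (letter)
  [5] 'o' (letter)
  [6] 't' (letter)
Units from scan: 6
Sound units = 6 units


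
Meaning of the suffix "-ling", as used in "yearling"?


Suffix: -ling
As in: yearling -> year + -ling
Meaning = small / young


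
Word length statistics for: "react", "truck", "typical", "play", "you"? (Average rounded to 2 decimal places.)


Lengths: "react"=5, "truck"=5, "typical"=7, "play"=4, "you"=3
Sum = 24, Count = 5
Average = 24/5 = 4.80
= avg=4.80, min=3, max=7


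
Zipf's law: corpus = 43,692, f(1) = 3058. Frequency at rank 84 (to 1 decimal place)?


Zipf's law: f(r) = f(1) / r
f(1) = 3058
f(84) = 3058 / 84
= 36.4 occurrences


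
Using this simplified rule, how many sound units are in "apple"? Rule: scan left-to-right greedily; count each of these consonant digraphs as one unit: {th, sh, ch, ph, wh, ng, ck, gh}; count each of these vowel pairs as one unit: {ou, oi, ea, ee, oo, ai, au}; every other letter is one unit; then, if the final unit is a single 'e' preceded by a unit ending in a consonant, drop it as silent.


Word: "apple" (5 letters)
Left-to-right scan:
  (1) 'a' (letter)
  (2) 'p' (letter)
  (3) 'p' (letter)
  (4) 'l' (letter)
  (5) 'e' (letter)
Units from scan: 5
Final unit is 'e' after a consonant -> drop as silent (-1)
Sound units = 4 units


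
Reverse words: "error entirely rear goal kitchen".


Original: "error entirely rear goal kitchen"
Words (1..n): error | entirely | rear | goal | kitchen
Reversed (n..1): kitchen | goal | rear | entirely | error
Result = "kitchen goal rear entirely error"


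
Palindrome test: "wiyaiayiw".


Word: "wiyaiayiw"
Reversed: "wiyaiayiw"
Forward == Backward? wiyaiayiw == wiyaiayiw
Palindrome = Yes


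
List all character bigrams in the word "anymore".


Word: "anymore" (length 7)
Number of bigrams = 7 - 2 + 1 = 6
  Position 0: "an"
  Position 1: "ny"
  Position 2: "ym"
  Position 3: "mo"
  Position 4: "or"
  Position 5: "re"
Bigrams = "an", "ny", "ym", "mo", "or", "re"


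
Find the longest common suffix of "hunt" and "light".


Word 1: "hunt"
Word 2: "light"
Comparing from end:
  Pos -1: 't' == 't'
  Pos -2: 'n' != 'h' (stop)
LCS = "t" (length 1)


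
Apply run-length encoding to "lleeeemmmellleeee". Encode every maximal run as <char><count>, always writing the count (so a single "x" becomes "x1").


String: "lleeeemmmellleeee"
Scanning for consecutive runs:
  'l' x 2
  'e' x 4
  'm' x 3
  'e' x 1
  'l' x 3
  'e' x 4
RLE = "l2e4m3e1l3e4"


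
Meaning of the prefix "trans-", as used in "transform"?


Prefix: trans-
As in: transform -> trans- + form
Meaning = across


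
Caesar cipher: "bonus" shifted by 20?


Word: "bonus"
Shift: 20
Each letter → (letter + shift) mod 26:
  'b' (1) + 20 = 21 → 'v'
  'o' (14) + 20 = 8 → 'i'
  'n' (13) + 20 = 7 → 'h'
  'u' (20) + 20 = 14 → 'o'
  's' (18) + 20 = 12 → 'm'
Result = "vihom"


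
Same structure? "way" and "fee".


Pattern of "way": [0, 1, 2]
Pattern of "fee": [0, 1, 1]
Patterns do not match
Same pattern = No


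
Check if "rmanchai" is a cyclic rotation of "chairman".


Word: "chairman", Candidate: "rmanchai"
Method: check if candidate is substring of word+word
"chairmanchairman" contains "rmanchai"? Yes
Is rotation = Yes


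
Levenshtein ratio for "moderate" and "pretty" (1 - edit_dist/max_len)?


Word 1: "moderate" (length 8)
Word 2: "pretty" (length 6)
One optimal edit sequence:
  1. delete 'm'  (+1)
  2. substitute 'o' -> 'p'  (+1)
  3. substitute 'd' -> 'r'  (+1)
  4. keep 'e'
  5. delete 'r'  (+1)
  6. substitute 'a' -> 't'  (+1)
  7. keep 't'
  8. substitute 'e' -> 'y'  (+1)
Edit distance = 6
Max length = max(8, 6) = 8
Similarity = 1 - 6/8
= 0.2500


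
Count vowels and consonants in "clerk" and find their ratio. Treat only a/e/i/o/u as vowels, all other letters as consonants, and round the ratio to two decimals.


Word: "clerk"
Vowels (a,e,i,o,u): 1
Consonants: 4
Ratio = 1/4
= 0.25


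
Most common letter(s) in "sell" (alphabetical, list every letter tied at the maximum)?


Word: "sell"
Letter counts:
  'e': 1
  'l': 2
  's': 1
Maximum count = 2
Most frequent = 'l' (2 times each)


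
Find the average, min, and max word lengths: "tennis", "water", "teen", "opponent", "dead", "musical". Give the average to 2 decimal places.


Lengths: "tennis"=6, "water"=5, "teen"=4, "opponent"=8, "dead"=4, "musical"=7
Sum = 34, Count = 6
Average = 34/6 = 5.67
= avg=5.67, min=4, max=8


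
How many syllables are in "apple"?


Word: "apple"
Syllable breakdown: ap / ple
Counting: 2 parts
= 2 syllables


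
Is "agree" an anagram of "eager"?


Word 1: "eager" → sorted: aeegr
Word 2: "agree" → sorted: aeegr
Same letters? aeegr == aeegr
Anagram = Yes


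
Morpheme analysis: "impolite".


Word: "impolite"
Morphemes: im- | polite
Each morpheme carries meaning
= 2 morphemes


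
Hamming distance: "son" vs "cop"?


Comparing character by character (same length = 3):
  Pos 0: 's' vs 'c' !=
  Pos 1: 'o' vs 'o' =
  Pos 2: 'n' vs 'p' !=
Hamming distance = 2


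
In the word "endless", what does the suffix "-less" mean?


Suffix: -less
Example: endless (end + -less)
Meaning = without


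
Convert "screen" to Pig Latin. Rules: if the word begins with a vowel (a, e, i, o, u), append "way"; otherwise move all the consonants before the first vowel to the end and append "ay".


Word: "screen"
Starts with consonant(s) → move to end, add 'ay'
Consonant cluster: "scr"
Pig Latin = "eenscray"


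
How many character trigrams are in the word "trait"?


Word: "trait" (length 5)
Number of 3-grams = length - 3 + 1 = 5 - 3 + 1
= 3


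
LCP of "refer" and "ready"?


Word 1: "refer"
Word 2: "ready"
Comparing from start:
  Pos 0: 'r' == 'r'
  Pos 1: 'e' == 'e'
  Pos 2: 'f' != 'a' (stop)
LCP = "re" (length 2)


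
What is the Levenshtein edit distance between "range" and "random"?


Word 1: "range" (length 5)
Word 2: "random" (length 6)
One optimal edit sequence (insert/delete/substitute each cost 1):
  1. keep 'r'
  2. keep 'a'
  3. keep 'n'
  4. insert 'd'  (+1)
  5. substitute 'g' -> 'o'  (+1)
  6. substitute 'e' -> 'm'  (+1)
Total edit operations: 3
Edit distance = 3


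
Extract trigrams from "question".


Word: "question" (length 8)
Number of trigrams = 8 - 3 + 1 = 6
  Position 0: "que"
  Position 1: "ues"
  Position 2: "est"
  Position 3: "sti"
  Position 4: "tio"
  Position 5: "ion"
Trigrams = "que", "ues", "est", "sti", "tio", "ion"
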